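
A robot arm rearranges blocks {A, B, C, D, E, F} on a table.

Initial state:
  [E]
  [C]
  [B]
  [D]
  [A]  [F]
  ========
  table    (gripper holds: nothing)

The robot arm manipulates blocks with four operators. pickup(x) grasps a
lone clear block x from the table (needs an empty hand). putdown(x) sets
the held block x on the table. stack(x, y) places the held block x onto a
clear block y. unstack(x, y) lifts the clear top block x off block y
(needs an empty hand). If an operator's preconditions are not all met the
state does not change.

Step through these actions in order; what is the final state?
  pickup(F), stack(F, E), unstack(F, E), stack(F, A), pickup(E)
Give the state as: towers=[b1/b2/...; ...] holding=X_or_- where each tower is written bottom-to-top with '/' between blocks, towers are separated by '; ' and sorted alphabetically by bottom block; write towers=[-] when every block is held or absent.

towers=[A/D/B/C/E] holding=F

step 1 (pickup(F)): towers=[A/D/B/C/E] holding=F
step 2 (stack(F, E)): towers=[A/D/B/C/E/F] holding=-
step 3 (unstack(F, E)): towers=[A/D/B/C/E] holding=F
step 4 (stack(F, A)) [no-op]: towers=[A/D/B/C/E] holding=F
step 5 (pickup(E)) [no-op]: towers=[A/D/B/C/E] holding=F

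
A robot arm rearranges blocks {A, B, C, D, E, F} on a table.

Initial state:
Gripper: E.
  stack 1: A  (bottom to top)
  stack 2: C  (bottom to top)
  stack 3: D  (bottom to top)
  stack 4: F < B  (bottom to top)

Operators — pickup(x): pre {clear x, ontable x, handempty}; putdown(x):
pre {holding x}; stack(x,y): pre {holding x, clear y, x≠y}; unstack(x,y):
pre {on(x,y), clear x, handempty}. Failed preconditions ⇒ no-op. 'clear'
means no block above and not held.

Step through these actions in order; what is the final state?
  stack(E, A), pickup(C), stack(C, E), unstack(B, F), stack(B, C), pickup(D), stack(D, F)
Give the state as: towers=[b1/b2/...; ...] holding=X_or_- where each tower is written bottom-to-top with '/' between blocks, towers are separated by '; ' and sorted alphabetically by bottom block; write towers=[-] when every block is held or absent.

towers=[A/E/C/B; F/D] holding=-

step 1 (stack(E, A)): towers=[A/E; C; D; F/B] holding=-
step 2 (pickup(C)): towers=[A/E; D; F/B] holding=C
step 3 (stack(C, E)): towers=[A/E/C; D; F/B] holding=-
step 4 (unstack(B, F)): towers=[A/E/C; D; F] holding=B
step 5 (stack(B, C)): towers=[A/E/C/B; D; F] holding=-
step 6 (pickup(D)): towers=[A/E/C/B; F] holding=D
step 7 (stack(D, F)): towers=[A/E/C/B; F/D] holding=-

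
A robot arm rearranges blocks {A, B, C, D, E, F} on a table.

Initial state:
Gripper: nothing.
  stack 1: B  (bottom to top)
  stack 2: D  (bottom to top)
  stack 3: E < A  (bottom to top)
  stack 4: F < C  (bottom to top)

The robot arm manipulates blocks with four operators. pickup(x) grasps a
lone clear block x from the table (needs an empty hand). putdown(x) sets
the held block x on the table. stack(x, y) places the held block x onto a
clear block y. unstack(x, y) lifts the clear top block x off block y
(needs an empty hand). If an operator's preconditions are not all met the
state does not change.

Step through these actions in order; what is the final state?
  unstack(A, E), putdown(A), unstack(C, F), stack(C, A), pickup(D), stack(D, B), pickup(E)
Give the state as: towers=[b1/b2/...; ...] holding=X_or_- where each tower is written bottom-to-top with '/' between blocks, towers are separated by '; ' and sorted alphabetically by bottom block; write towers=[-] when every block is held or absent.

step 1 (unstack(A, E)): towers=[B; D; E; F/C] holding=A
step 2 (putdown(A)): towers=[A; B; D; E; F/C] holding=-
step 3 (unstack(C, F)): towers=[A; B; D; E; F] holding=C
step 4 (stack(C, A)): towers=[A/C; B; D; E; F] holding=-
step 5 (pickup(D)): towers=[A/C; B; E; F] holding=D
step 6 (stack(D, B)): towers=[A/C; B/D; E; F] holding=-
step 7 (pickup(E)): towers=[A/C; B/D; F] holding=E

towers=[A/C; B/D; F] holding=E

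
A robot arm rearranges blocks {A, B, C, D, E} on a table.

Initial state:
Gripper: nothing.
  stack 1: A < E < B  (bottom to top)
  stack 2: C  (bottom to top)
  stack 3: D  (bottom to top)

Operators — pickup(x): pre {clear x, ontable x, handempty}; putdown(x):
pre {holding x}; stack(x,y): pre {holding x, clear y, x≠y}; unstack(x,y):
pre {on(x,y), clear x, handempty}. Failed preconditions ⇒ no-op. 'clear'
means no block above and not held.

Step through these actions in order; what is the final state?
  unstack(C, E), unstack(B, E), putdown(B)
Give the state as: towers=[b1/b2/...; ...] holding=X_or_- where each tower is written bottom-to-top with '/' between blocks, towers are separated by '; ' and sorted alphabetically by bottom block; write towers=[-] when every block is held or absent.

towers=[A/E; B; C; D] holding=-

step 1 (unstack(C, E)) [no-op]: towers=[A/E/B; C; D] holding=-
step 2 (unstack(B, E)): towers=[A/E; C; D] holding=B
step 3 (putdown(B)): towers=[A/E; B; C; D] holding=-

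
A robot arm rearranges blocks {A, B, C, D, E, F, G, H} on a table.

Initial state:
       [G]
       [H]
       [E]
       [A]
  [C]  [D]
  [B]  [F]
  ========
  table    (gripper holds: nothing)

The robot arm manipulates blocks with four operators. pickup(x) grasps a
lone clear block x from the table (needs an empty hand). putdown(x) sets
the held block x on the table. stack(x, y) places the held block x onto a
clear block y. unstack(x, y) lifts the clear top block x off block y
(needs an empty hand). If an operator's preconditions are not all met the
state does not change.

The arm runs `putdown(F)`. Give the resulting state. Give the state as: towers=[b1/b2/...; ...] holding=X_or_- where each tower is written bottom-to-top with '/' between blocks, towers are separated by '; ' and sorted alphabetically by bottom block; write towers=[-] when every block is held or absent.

before: towers=[B/C; F/D/A/E/H/G] holding=-
pre[putdown(F)]: holding(F) ✗
holding(F) unmet → putdown(F) is a no-op
after:  towers=[B/C; F/D/A/E/H/G] holding=-

towers=[B/C; F/D/A/E/H/G] holding=-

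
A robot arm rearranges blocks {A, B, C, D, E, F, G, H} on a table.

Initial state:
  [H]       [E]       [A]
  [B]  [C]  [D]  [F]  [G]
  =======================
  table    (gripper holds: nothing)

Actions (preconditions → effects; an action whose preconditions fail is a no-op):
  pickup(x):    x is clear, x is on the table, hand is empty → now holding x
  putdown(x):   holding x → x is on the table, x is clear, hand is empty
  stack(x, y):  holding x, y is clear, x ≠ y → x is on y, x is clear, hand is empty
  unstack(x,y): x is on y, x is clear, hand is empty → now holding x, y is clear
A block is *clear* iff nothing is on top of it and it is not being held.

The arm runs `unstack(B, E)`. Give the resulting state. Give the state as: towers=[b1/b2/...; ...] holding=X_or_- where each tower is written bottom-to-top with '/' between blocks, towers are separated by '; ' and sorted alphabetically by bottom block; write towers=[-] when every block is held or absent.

before: towers=[B/H; C; D/E; F; G/A] holding=-
pre[unstack(B, E)]: on(B,E) no, clear(B) no, handempty yes
on(B,E), clear(B) unmet → unstack(B, E) is a no-op
after:  towers=[B/H; C; D/E; F; G/A] holding=-

towers=[B/H; C; D/E; F; G/A] holding=-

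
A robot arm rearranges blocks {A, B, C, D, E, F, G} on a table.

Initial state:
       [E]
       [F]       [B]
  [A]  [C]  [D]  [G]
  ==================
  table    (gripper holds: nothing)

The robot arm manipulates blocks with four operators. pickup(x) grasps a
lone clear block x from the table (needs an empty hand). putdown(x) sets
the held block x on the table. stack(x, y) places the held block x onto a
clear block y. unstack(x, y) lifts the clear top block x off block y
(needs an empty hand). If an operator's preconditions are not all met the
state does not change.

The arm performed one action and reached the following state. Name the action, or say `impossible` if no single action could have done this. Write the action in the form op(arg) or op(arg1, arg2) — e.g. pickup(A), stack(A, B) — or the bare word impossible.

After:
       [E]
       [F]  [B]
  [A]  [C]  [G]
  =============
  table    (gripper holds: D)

pickup(D)

target: towers=[A; C/F/E; G/B] holding=D
     unstack(B, G) → towers=[A; C/F/E; D; G] holding=B
         pickup(D) → towers=[A; C/F/E; G/B] holding=D  ← match
         pickup(A) → towers=[C/F/E; D; G/B] holding=A
     unstack(E, F) → towers=[A; C/F; D; G/B] holding=E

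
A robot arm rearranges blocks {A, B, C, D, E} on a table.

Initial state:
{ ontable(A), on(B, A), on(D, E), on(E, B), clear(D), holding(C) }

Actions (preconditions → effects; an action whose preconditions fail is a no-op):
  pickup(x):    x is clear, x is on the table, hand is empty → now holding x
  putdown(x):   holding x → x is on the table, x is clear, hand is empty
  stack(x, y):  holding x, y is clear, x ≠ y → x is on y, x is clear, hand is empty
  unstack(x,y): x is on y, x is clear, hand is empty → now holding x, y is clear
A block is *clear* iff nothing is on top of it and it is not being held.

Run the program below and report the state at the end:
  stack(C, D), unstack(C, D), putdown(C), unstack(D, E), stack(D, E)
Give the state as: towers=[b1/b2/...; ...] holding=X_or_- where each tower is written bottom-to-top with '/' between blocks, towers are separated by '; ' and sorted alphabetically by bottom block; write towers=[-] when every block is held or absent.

towers=[A/B/E/D; C] holding=-

step 1 (stack(C, D)): towers=[A/B/E/D/C] holding=-
step 2 (unstack(C, D)): towers=[A/B/E/D] holding=C
step 3 (putdown(C)): towers=[A/B/E/D; C] holding=-
step 4 (unstack(D, E)): towers=[A/B/E; C] holding=D
step 5 (stack(D, E)): towers=[A/B/E/D; C] holding=-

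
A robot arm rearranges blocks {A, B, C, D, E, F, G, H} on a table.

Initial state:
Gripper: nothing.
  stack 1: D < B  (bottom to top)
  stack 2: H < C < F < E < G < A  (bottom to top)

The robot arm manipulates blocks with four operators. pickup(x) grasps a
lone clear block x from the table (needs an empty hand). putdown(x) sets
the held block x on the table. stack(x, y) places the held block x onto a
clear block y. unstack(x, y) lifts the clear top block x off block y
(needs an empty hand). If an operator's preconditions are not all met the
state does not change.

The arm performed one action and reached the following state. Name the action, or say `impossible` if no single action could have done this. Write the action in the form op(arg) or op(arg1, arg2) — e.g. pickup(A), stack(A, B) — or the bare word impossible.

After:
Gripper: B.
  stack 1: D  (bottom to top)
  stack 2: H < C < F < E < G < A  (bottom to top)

unstack(B, D)

target: towers=[D; H/C/F/E/G/A] holding=B
     unstack(A, G) → towers=[D/B; H/C/F/E/G] holding=A
     unstack(B, D) → towers=[D; H/C/F/E/G/A] holding=B  ← match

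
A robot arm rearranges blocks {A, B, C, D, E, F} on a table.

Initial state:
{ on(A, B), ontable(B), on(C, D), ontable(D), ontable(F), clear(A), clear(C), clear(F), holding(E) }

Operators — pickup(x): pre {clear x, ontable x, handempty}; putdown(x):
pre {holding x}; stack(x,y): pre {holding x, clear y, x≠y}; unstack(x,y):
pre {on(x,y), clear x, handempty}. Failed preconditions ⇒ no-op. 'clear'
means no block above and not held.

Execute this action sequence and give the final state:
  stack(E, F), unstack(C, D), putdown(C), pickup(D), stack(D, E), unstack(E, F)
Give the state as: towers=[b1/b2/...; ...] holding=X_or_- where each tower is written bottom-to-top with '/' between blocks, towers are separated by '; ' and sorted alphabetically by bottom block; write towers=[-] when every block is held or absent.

step 1 (stack(E, F)): towers=[B/A; D/C; F/E] holding=-
step 2 (unstack(C, D)): towers=[B/A; D; F/E] holding=C
step 3 (putdown(C)): towers=[B/A; C; D; F/E] holding=-
step 4 (pickup(D)): towers=[B/A; C; F/E] holding=D
step 5 (stack(D, E)): towers=[B/A; C; F/E/D] holding=-
step 6 (unstack(E, F)) [no-op]: towers=[B/A; C; F/E/D] holding=-

towers=[B/A; C; F/E/D] holding=-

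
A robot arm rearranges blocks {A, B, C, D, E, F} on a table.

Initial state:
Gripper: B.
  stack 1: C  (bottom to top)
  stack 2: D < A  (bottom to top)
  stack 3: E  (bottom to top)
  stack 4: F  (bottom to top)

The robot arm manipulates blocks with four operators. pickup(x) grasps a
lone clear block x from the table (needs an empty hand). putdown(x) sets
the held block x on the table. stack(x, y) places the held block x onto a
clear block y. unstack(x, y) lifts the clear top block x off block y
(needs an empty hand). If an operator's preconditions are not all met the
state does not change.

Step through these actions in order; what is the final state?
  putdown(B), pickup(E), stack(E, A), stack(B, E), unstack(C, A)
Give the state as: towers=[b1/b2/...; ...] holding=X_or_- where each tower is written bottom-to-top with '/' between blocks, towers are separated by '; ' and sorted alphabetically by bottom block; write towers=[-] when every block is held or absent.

step 1 (putdown(B)): towers=[B; C; D/A; E; F] holding=-
step 2 (pickup(E)): towers=[B; C; D/A; F] holding=E
step 3 (stack(E, A)): towers=[B; C; D/A/E; F] holding=-
step 4 (stack(B, E)) [no-op]: towers=[B; C; D/A/E; F] holding=-
step 5 (unstack(C, A)) [no-op]: towers=[B; C; D/A/E; F] holding=-

towers=[B; C; D/A/E; F] holding=-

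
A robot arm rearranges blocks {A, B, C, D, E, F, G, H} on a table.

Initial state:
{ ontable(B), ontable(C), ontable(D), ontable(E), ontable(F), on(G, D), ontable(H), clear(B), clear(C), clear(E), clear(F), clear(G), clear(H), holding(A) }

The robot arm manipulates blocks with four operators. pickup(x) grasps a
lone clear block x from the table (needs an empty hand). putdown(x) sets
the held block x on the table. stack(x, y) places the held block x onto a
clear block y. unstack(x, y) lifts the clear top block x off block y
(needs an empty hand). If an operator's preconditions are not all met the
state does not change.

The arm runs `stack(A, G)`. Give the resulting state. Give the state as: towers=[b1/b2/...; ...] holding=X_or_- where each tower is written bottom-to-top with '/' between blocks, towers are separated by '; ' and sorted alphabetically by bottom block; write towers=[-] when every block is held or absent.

before: towers=[B; C; D/G; E; F; H] holding=A
pre[stack(A, G)]: holding(A) yes, clear(G) yes, A≠G yes
all met → apply stack(A, G)
after:  towers=[B; C; D/G/A; E; F; H] holding=-

towers=[B; C; D/G/A; E; F; H] holding=-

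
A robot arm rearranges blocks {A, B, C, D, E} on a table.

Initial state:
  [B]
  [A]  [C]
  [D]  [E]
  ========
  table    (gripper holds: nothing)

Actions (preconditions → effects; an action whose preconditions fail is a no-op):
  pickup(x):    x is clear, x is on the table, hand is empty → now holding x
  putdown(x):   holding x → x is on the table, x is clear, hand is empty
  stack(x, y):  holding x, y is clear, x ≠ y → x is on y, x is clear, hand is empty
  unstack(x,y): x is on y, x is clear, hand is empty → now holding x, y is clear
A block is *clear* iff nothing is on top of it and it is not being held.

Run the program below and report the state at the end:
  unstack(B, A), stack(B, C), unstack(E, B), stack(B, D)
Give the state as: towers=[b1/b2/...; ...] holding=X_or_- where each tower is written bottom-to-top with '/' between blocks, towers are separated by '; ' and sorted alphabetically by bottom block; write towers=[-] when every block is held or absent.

step 1 (unstack(B, A)): towers=[D/A; E/C] holding=B
step 2 (stack(B, C)): towers=[D/A; E/C/B] holding=-
step 3 (unstack(E, B)) [no-op]: towers=[D/A; E/C/B] holding=-
step 4 (stack(B, D)) [no-op]: towers=[D/A; E/C/B] holding=-

towers=[D/A; E/C/B] holding=-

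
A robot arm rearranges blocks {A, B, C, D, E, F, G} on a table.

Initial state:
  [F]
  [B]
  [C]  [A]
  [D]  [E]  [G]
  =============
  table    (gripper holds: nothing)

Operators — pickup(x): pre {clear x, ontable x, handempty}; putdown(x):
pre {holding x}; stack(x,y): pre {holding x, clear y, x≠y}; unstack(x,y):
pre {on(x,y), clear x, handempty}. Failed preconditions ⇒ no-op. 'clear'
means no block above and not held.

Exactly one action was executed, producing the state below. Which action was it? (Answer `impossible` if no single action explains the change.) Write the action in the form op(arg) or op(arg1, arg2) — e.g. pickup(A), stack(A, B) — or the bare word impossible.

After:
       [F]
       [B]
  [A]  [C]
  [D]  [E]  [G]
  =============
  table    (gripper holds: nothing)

target: towers=[D/A; E/C/B/F; G] holding=-
     unstack(F, B) → towers=[D/C/B; E/A; G] holding=F
         pickup(G) → towers=[D/C/B/F; E/A] holding=G
     unstack(A, E) → towers=[D/C/B/F; E; G] holding=A
none of the 3 applicable actions match → impossible

impossible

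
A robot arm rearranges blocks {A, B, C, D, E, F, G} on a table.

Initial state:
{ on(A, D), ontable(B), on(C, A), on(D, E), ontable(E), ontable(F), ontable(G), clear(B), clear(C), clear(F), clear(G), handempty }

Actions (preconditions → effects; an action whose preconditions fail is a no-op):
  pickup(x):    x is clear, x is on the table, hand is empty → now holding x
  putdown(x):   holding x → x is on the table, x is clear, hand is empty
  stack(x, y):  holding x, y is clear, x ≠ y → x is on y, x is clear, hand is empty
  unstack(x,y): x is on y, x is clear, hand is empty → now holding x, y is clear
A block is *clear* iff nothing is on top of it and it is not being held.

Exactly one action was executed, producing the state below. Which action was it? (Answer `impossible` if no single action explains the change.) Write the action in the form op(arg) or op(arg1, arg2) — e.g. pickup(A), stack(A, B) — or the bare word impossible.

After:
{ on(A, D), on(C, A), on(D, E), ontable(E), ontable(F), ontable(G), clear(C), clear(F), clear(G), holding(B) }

pickup(B)

target: towers=[E/D/A/C; F; G] holding=B
         pickup(B) → towers=[E/D/A/C; F; G] holding=B  ← match
         pickup(F) → towers=[B; E/D/A/C; G] holding=F
         pickup(G) → towers=[B; E/D/A/C; F] holding=G
     unstack(C, A) → towers=[B; E/D/A; F; G] holding=C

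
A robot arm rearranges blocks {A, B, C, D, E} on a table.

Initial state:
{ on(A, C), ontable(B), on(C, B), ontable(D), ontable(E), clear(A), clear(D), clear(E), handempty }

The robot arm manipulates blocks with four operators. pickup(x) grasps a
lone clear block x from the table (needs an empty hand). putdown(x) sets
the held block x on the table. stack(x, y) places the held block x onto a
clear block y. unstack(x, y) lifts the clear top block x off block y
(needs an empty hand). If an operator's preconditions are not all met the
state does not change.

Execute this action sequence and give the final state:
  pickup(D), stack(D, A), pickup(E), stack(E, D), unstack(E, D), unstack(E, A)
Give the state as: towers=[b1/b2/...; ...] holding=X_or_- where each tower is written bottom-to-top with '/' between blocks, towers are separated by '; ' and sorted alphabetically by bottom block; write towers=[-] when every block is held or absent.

step 1 (pickup(D)): towers=[B/C/A; E] holding=D
step 2 (stack(D, A)): towers=[B/C/A/D; E] holding=-
step 3 (pickup(E)): towers=[B/C/A/D] holding=E
step 4 (stack(E, D)): towers=[B/C/A/D/E] holding=-
step 5 (unstack(E, D)): towers=[B/C/A/D] holding=E
step 6 (unstack(E, A)) [no-op]: towers=[B/C/A/D] holding=E

towers=[B/C/A/D] holding=E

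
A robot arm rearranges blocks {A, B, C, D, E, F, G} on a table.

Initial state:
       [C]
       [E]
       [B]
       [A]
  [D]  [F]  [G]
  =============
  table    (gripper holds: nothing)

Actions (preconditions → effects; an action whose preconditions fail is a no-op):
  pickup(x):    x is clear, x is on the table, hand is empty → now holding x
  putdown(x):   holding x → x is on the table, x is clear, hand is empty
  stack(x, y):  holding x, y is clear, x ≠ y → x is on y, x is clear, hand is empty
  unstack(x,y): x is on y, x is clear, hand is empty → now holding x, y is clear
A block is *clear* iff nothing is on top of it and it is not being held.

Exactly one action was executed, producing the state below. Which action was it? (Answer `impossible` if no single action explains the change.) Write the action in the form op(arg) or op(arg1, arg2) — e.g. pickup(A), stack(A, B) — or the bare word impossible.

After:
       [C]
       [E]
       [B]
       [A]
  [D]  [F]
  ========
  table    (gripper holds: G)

pickup(G)

target: towers=[D; F/A/B/E/C] holding=G
         pickup(G) → towers=[D; F/A/B/E/C] holding=G  ← match
         pickup(D) → towers=[F/A/B/E/C; G] holding=D
     unstack(C, E) → towers=[D; F/A/B/E; G] holding=C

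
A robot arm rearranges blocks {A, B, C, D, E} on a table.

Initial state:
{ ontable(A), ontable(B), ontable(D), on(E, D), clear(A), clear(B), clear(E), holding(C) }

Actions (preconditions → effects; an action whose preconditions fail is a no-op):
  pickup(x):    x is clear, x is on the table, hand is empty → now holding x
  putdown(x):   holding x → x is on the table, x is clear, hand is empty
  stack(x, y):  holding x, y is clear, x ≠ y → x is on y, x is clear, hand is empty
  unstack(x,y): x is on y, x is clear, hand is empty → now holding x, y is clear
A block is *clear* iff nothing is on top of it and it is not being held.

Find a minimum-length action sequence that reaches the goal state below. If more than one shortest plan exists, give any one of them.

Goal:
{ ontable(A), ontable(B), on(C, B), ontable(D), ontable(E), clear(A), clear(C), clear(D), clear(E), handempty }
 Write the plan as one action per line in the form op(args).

stack(C, B)
unstack(E, D)
putdown(E)

step 1 (stack(C, B)): towers=[A; B/C; D/E] holding=-
step 2 (unstack(E, D)): towers=[A; B/C; D] holding=E
step 3 (putdown(E)): towers=[A; B/C; D; E] holding=-
goal check: towers=[A; B/C; D; E] holding=- — reached (length 3, optimal by BFS)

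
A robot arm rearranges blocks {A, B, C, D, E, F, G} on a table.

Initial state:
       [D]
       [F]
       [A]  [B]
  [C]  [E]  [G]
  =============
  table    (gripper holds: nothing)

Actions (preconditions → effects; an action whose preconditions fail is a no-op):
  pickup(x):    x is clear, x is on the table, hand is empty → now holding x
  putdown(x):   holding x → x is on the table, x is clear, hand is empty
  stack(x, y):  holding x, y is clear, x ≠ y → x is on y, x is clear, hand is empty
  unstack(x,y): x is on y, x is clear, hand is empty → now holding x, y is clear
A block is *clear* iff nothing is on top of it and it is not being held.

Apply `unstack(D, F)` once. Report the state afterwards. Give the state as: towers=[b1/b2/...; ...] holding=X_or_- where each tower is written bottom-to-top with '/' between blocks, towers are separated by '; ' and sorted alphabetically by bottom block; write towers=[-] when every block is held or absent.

towers=[C; E/A/F; G/B] holding=D

before: towers=[C; E/A/F/D; G/B] holding=-
pre[unstack(D, F)]: on(D,F) yes, clear(D) yes, handempty yes
all met → apply unstack(D, F)
after:  towers=[C; E/A/F; G/B] holding=D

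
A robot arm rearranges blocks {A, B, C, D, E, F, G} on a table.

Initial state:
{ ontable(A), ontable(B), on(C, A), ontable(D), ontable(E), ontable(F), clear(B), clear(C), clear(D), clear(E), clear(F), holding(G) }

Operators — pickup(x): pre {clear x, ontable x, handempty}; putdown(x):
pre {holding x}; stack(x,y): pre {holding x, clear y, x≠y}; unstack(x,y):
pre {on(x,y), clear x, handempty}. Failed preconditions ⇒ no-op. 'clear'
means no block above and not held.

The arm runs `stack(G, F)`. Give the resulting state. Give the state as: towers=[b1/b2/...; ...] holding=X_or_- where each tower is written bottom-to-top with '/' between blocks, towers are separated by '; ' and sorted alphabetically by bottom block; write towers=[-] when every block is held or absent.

before: towers=[A/C; B; D; E; F] holding=G
pre[stack(G, F)]: holding(G) ✓, clear(F) ✓, G≠F ✓
all met → apply stack(G, F)
after:  towers=[A/C; B; D; E; F/G] holding=-

towers=[A/C; B; D; E; F/G] holding=-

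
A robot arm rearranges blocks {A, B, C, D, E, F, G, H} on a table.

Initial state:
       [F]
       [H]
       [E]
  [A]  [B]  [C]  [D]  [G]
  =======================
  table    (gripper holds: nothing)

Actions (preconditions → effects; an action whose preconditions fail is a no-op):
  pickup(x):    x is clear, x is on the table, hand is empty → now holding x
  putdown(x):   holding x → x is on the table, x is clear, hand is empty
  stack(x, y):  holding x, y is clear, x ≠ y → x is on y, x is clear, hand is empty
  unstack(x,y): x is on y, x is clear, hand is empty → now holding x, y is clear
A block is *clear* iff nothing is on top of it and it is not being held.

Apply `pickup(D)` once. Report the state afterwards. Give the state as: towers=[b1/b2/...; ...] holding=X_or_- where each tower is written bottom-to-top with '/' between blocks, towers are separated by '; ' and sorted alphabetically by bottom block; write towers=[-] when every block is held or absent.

towers=[A; B/E/H/F; C; G] holding=D

before: towers=[A; B/E/H/F; C; D; G] holding=-
pre[pickup(D)]: clear(D) yes, ontable(D) yes, handempty yes
all met → apply pickup(D)
after:  towers=[A; B/E/H/F; C; G] holding=D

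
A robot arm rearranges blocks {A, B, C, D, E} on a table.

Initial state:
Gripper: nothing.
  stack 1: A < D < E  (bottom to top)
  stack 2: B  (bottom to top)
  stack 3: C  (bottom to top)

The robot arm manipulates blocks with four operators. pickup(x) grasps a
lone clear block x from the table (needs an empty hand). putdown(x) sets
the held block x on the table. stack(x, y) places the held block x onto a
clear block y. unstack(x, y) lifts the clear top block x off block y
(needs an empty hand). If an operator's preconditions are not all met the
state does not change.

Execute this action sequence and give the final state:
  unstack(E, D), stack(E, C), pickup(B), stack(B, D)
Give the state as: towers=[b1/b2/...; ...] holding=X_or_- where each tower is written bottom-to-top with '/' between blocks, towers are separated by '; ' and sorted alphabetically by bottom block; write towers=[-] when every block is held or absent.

towers=[A/D/B; C/E] holding=-

step 1 (unstack(E, D)): towers=[A/D; B; C] holding=E
step 2 (stack(E, C)): towers=[A/D; B; C/E] holding=-
step 3 (pickup(B)): towers=[A/D; C/E] holding=B
step 4 (stack(B, D)): towers=[A/D/B; C/E] holding=-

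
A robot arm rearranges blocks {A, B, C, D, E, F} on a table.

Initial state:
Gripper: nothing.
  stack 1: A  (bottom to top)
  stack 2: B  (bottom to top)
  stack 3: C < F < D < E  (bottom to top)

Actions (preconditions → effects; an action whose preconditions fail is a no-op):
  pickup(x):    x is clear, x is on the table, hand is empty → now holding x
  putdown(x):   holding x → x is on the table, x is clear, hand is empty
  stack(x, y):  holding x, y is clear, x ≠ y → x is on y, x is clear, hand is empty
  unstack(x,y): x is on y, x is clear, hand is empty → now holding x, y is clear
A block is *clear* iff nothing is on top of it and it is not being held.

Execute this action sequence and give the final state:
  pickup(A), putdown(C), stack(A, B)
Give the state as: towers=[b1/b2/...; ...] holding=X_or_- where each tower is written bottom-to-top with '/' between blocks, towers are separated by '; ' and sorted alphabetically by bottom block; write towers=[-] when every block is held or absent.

step 1 (pickup(A)): towers=[B; C/F/D/E] holding=A
step 2 (putdown(C)) [no-op]: towers=[B; C/F/D/E] holding=A
step 3 (stack(A, B)): towers=[B/A; C/F/D/E] holding=-

towers=[B/A; C/F/D/E] holding=-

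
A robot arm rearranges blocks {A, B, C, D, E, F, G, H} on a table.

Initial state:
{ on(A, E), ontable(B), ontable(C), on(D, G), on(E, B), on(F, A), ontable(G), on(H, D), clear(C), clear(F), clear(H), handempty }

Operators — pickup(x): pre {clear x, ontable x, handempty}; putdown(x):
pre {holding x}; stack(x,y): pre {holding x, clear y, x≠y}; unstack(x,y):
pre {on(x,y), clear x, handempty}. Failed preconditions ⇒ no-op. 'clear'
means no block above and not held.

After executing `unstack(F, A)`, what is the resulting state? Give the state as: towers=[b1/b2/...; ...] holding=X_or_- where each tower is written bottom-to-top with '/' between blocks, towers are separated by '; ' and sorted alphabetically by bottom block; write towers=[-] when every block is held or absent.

towers=[B/E/A; C; G/D/H] holding=F

before: towers=[B/E/A/F; C; G/D/H] holding=-
pre[unstack(F, A)]: on(F,A) ok, clear(F) ok, handempty ok
all met → apply unstack(F, A)
after:  towers=[B/E/A; C; G/D/H] holding=F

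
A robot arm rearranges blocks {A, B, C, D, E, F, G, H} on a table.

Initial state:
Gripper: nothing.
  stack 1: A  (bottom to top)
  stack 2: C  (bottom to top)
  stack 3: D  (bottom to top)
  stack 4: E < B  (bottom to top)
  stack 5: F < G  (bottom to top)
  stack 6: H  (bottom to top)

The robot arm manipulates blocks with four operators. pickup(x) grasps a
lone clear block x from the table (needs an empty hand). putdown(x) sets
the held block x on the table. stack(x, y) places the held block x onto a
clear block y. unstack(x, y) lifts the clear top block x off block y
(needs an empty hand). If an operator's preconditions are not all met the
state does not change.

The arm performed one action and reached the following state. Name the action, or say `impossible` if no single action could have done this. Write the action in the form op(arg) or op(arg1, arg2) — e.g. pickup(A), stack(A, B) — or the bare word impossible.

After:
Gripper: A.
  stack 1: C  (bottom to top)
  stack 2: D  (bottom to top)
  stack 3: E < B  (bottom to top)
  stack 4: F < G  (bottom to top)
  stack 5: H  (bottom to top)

target: towers=[C; D; E/B; F/G; H] holding=A
     unstack(G, F) → towers=[A; C; D; E/B; F; H] holding=G
         pickup(A) → towers=[C; D; E/B; F/G; H] holding=A  ← match
         pickup(H) → towers=[A; C; D; E/B; F/G] holding=H
     unstack(B, E) → towers=[A; C; D; E; F/G; H] holding=B
         pickup(D) → towers=[A; C; E/B; F/G; H] holding=D
         pickup(C) → towers=[A; D; E/B; F/G; H] holding=C

pickup(A)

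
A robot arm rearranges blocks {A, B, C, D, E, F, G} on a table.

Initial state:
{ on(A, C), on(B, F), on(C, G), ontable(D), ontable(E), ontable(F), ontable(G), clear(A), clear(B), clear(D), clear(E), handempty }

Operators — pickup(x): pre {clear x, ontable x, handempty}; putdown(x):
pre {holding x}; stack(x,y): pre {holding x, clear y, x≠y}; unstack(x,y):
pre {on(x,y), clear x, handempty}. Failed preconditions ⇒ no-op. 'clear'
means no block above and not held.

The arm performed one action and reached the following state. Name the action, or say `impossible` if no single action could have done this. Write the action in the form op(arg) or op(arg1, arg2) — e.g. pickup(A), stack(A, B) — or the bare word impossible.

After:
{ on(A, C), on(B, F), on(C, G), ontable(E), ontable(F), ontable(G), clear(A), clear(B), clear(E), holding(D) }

pickup(D)

target: towers=[E; F/B; G/C/A] holding=D
     unstack(B, F) → towers=[D; E; F; G/C/A] holding=B
         pickup(D) → towers=[E; F/B; G/C/A] holding=D  ← match
     unstack(A, C) → towers=[D; E; F/B; G/C] holding=A
         pickup(E) → towers=[D; F/B; G/C/A] holding=E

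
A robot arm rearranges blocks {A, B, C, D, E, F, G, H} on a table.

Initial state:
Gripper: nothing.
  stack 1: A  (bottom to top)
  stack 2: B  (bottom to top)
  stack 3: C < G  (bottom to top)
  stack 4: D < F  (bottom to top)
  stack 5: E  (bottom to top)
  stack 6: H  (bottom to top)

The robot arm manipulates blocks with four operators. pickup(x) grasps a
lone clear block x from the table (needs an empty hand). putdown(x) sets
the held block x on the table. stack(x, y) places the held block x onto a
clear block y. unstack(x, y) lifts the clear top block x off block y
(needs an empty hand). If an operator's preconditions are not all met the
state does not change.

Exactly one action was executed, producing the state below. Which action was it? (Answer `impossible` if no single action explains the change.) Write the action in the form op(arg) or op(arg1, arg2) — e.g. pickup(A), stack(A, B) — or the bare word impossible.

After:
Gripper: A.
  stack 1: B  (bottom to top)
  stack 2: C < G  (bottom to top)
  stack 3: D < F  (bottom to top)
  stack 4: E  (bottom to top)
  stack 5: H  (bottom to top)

pickup(A)

target: towers=[B; C/G; D/F; E; H] holding=A
     unstack(G, C) → towers=[A; B; C; D/F; E; H] holding=G
         pickup(A) → towers=[B; C/G; D/F; E; H] holding=A  ← match
         pickup(E) → towers=[A; B; C/G; D/F; H] holding=E
         pickup(H) → towers=[A; B; C/G; D/F; E] holding=H
         pickup(B) → towers=[A; C/G; D/F; E; H] holding=B
     unstack(F, D) → towers=[A; B; C/G; D; E; H] holding=F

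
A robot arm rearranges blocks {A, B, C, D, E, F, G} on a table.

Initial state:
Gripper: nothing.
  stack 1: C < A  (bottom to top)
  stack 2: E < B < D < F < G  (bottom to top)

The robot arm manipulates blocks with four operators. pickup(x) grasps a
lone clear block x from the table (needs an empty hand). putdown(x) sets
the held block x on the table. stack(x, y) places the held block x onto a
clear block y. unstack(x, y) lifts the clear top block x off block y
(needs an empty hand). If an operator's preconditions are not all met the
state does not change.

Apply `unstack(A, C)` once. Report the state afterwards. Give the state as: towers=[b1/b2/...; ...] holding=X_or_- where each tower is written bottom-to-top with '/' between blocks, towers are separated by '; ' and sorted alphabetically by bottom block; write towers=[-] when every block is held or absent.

before: towers=[C/A; E/B/D/F/G] holding=-
pre[unstack(A, C)]: on(A,C) ok, clear(A) ok, handempty ok
all met → apply unstack(A, C)
after:  towers=[C; E/B/D/F/G] holding=A

towers=[C; E/B/D/F/G] holding=A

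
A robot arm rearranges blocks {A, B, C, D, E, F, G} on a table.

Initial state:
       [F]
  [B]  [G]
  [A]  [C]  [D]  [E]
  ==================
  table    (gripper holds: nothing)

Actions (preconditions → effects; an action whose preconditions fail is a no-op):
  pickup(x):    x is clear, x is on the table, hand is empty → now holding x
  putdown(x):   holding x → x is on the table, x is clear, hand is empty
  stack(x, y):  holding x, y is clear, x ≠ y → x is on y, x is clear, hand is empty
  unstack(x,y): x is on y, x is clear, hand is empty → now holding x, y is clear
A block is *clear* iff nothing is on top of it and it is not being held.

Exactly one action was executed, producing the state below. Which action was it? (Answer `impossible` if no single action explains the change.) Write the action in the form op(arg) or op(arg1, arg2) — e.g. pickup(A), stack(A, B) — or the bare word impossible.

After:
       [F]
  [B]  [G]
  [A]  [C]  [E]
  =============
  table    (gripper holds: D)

target: towers=[A/B; C/G/F; E] holding=D
     unstack(B, A) → towers=[A; C/G/F; D; E] holding=B
     unstack(F, G) → towers=[A/B; C/G; D; E] holding=F
         pickup(D) → towers=[A/B; C/G/F; E] holding=D  ← match
         pickup(E) → towers=[A/B; C/G/F; D] holding=E

pickup(D)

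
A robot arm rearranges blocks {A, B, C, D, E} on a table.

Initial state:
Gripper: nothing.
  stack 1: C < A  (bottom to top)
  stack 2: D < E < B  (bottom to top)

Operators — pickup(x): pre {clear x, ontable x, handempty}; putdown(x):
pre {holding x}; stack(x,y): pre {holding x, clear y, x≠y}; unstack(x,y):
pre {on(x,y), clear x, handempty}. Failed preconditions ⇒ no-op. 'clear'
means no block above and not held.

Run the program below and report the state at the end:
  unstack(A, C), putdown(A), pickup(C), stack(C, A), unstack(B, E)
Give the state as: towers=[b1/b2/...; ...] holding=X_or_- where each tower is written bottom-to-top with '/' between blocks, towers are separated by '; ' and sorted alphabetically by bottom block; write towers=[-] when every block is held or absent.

towers=[A/C; D/E] holding=B

step 1 (unstack(A, C)): towers=[C; D/E/B] holding=A
step 2 (putdown(A)): towers=[A; C; D/E/B] holding=-
step 3 (pickup(C)): towers=[A; D/E/B] holding=C
step 4 (stack(C, A)): towers=[A/C; D/E/B] holding=-
step 5 (unstack(B, E)): towers=[A/C; D/E] holding=B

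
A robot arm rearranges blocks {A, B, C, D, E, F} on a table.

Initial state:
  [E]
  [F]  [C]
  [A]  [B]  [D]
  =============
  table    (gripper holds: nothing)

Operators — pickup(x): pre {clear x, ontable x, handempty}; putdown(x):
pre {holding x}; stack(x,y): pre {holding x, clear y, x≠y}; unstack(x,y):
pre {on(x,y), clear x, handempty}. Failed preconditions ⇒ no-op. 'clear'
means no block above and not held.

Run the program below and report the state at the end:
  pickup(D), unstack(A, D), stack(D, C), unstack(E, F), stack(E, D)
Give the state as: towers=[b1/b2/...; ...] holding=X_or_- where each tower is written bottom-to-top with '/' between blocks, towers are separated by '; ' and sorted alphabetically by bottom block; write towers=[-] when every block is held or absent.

towers=[A/F; B/C/D/E] holding=-

step 1 (pickup(D)): towers=[A/F/E; B/C] holding=D
step 2 (unstack(A, D)) [no-op]: towers=[A/F/E; B/C] holding=D
step 3 (stack(D, C)): towers=[A/F/E; B/C/D] holding=-
step 4 (unstack(E, F)): towers=[A/F; B/C/D] holding=E
step 5 (stack(E, D)): towers=[A/F; B/C/D/E] holding=-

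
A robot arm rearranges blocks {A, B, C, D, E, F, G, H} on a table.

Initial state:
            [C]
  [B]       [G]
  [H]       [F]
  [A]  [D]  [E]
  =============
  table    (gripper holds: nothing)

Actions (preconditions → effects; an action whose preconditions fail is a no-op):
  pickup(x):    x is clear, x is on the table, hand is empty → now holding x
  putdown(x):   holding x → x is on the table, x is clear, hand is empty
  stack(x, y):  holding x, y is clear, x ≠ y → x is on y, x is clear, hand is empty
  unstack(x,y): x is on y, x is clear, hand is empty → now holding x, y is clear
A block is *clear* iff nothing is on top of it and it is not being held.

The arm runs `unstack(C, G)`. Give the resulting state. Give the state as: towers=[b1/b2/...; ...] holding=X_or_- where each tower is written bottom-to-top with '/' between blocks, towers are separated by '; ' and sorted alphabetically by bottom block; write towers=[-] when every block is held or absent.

before: towers=[A/H/B; D; E/F/G/C] holding=-
pre[unstack(C, G)]: on(C,G) ✓, clear(C) ✓, handempty ✓
all met → apply unstack(C, G)
after:  towers=[A/H/B; D; E/F/G] holding=C

towers=[A/H/B; D; E/F/G] holding=C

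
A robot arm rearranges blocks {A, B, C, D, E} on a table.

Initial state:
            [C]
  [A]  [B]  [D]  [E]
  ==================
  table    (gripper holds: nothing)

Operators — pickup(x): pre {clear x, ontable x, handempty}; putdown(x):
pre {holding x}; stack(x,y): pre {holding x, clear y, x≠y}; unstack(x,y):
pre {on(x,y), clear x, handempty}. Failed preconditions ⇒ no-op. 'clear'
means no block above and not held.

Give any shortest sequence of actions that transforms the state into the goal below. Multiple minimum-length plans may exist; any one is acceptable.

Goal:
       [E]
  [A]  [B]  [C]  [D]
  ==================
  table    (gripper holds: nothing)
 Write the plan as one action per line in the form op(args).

step 1 (pickup(E)): towers=[A; B; D/C] holding=E
step 2 (stack(E, B)): towers=[A; B/E; D/C] holding=-
step 3 (unstack(C, D)): towers=[A; B/E; D] holding=C
step 4 (putdown(C)): towers=[A; B/E; C; D] holding=-
goal check: towers=[A; B/E; C; D] holding=- — reached (length 4, optimal by BFS)

pickup(E)
stack(E, B)
unstack(C, D)
putdown(C)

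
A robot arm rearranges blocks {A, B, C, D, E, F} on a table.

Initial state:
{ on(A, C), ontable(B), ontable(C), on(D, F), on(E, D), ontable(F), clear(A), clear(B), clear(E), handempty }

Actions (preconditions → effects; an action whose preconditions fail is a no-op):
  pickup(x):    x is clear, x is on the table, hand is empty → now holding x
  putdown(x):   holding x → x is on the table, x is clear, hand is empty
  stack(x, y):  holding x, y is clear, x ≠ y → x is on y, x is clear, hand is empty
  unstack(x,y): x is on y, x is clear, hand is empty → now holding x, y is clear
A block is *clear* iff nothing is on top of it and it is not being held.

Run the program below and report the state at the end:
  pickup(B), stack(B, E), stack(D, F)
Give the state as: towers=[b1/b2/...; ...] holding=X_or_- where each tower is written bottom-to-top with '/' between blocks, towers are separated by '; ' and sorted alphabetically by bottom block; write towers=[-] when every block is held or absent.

towers=[C/A; F/D/E/B] holding=-

step 1 (pickup(B)): towers=[C/A; F/D/E] holding=B
step 2 (stack(B, E)): towers=[C/A; F/D/E/B] holding=-
step 3 (stack(D, F)) [no-op]: towers=[C/A; F/D/E/B] holding=-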